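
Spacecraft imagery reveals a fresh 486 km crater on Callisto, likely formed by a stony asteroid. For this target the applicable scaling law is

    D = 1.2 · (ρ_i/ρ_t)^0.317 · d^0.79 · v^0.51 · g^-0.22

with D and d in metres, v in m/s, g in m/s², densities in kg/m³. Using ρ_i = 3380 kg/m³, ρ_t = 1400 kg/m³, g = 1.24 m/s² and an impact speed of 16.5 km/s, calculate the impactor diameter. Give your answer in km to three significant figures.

Rearranging for d: d = [D / (1.2 · (3380/1400)^0.317 · 16500^0.51 · 1.24^-0.22)]^(1/0.79).
D = 486000 m.
(3380/1400)^0.317 = 1.322
16500^0.51 = 141.6
1.24^-0.22 = 0.9538
Denominator = 1.2 × 1.322 × 141.6 × 0.9538 = 214.3
D / 214.3 = 486000 / 214.3 = 2268
d = 2268^(1/0.79) = 2268^1.2658 = 17684 m

d ≈ 17.7 km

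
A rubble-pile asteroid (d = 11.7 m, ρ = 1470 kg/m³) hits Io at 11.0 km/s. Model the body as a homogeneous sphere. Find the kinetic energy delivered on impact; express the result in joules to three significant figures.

v = 11000 m/s.
Mass m = (π/6) ρ d³ = (π/6) × 1470 × (11.7)³ = 1.233 × 10^6 kg
E = ½ m v² = 0.5 × 1.233 × 10^6 × (11000)² = 7.460 × 10^13 J

E ≈ 7.46 × 10^13 J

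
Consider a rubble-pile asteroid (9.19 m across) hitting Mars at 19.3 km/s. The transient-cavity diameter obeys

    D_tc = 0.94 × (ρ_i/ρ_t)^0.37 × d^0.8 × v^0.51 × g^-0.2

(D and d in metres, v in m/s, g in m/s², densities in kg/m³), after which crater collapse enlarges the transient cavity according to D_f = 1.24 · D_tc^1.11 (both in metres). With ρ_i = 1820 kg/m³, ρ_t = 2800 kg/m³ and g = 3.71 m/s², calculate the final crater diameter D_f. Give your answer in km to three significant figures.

D_f ≈ 1.39 km

v = 19300 m/s.
(ρ_i/ρ_t)^0.37 = (1820/2800)^0.37 = 0.8527
d^0.8 = 9.19^0.8 = 5.897
v^0.51 = 19300^0.51 = 153.3
g^-0.2 = 3.71^-0.2 = 0.7694
D_tc = 0.94 × 0.8527 × 5.897 × 153.3 × 0.7694 = 557.5 m
D_f = 1.24 × (557.5)^1.11 = 1386 m
     = 1.386 km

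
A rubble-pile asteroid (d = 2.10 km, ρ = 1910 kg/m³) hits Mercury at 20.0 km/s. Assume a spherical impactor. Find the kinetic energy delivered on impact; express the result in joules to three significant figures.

E ≈ 1.85 × 10^21 J

d = 2100 m; v = 20000 m/s.
Mass m = (π/6) ρ d³ = (π/6) × 1910 × (2100)³ = 9.262 × 10^12 kg
E = ½ m v² = 0.5 × 9.262 × 10^12 × (20000)² = 1.852 × 10^21 J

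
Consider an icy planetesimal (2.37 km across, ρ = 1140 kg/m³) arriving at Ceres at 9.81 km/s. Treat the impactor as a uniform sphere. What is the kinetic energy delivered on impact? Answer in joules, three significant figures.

E ≈ 3.82 × 10^20 J

d = 2370 m; v = 9810 m/s.
Mass m = (π/6) ρ d³ = (π/6) × 1140 × (2370)³ = 7.946 × 10^12 kg
E = ½ m v² = 0.5 × 7.946 × 10^12 × (9810)² = 3.823 × 10^20 J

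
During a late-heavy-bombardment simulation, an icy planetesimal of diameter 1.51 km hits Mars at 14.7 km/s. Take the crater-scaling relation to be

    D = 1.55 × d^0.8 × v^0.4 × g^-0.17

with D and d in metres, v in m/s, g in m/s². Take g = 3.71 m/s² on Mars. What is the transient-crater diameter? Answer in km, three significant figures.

In SI units: d = 1510 m, v = 14700 m/s.
d^0.8 = 1510^0.8 = 349.3
v^0.4 = 14700^0.4 = 46.44
g^-0.17 = 3.71^-0.17 = 0.8002
D = 1.55 × 349.3 × 46.44 × 0.8002 = 20120 m
   = 20.12 km

D ≈ 20.1 km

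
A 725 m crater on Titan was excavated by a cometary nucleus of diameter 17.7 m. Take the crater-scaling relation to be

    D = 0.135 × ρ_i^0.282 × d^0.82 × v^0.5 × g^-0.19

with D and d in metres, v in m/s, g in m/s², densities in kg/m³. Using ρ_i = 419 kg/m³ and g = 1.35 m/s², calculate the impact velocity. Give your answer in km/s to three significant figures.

Rearranging for v: v = [D / (0.135 · 419^0.282 · 17.7^0.82 · 1.35^-0.19)]^(1/0.5).
419^0.282 = 5.489
17.7^0.82 = 10.55
1.35^-0.19 = 0.9446
Denominator = 0.135 × 5.489 × 10.55 × 0.9446 = 7.385
D / 7.385 = 725 / 7.385 = 98.17
v = 98.17^(1/0.5) = 98.17^2 = 9637 m/s

v ≈ 9.64 km/s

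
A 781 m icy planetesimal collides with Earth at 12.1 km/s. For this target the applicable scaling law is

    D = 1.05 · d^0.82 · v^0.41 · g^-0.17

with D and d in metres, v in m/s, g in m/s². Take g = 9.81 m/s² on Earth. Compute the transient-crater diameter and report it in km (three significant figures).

D ≈ 7.92 km

In SI units: v = 12100 m/s.
d^0.82 = 781^0.82 = 235.5
v^0.41 = 12100^0.41 = 47.20
g^-0.17 = 9.81^-0.17 = 0.6783
D = 1.05 × 235.5 × 47.20 × 0.6783 = 7917 m
   = 7.917 km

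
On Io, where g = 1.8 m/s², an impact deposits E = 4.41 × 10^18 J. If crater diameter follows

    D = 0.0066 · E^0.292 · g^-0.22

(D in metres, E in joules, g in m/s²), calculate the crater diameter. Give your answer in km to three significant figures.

D ≈ 1.61 km

E^0.292 = (4.41 × 10^18)^0.292 = 2.781 × 10^5
g^-0.22 = 1.8^-0.22 = 0.8787
D = 0.0066 × 2.781 × 10^5 × 0.8787 = 1613 m
   = 1.613 km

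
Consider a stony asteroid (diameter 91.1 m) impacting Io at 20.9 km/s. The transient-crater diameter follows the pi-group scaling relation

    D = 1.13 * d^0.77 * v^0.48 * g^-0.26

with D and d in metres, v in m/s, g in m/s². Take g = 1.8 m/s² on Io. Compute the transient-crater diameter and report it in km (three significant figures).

In SI units: v = 20900 m/s.
d^0.77 = 91.1^0.77 = 32.27
v^0.48 = 20900^0.48 = 118.5
g^-0.26 = 1.8^-0.26 = 0.8583
D = 1.13 × 32.27 × 118.5 × 0.8583 = 3709 m
   = 3.709 km

D ≈ 3.71 km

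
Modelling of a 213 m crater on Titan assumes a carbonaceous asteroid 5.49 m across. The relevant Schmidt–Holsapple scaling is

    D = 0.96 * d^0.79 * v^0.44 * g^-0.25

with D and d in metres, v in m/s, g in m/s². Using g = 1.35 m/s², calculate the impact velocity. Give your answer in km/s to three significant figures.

v ≈ 12.0 km/s

Rearranging for v: v = [D / (0.96 · 5.49^0.79 · 1.35^-0.25)]^(1/0.44).
5.49^0.79 = 3.839
1.35^-0.25 = 0.9277
Denominator = 0.96 × 3.839 × 0.9277 = 3.419
D / 3.419 = 213 / 3.419 = 62.30
v = 62.30^(1/0.44) = 62.30^2.2727 = 11977 m/s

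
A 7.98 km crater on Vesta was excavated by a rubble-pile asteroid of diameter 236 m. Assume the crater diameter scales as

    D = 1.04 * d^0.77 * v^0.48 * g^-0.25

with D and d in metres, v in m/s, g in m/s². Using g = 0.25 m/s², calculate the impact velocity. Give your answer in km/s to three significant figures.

v ≈ 9.41 km/s

Rearranging for v: v = [D / (1.04 · 236^0.77 · 0.25^-0.25)]^(1/0.48).
D = 7980 m.
236^0.77 = 67.16
0.25^-0.25 = 1.414
Denominator = 1.04 × 67.16 × 1.414 = 98.76
D / 98.76 = 7980 / 98.76 = 80.80
v = 80.80^(1/0.48) = 80.80^2.0833 = 9413 m/s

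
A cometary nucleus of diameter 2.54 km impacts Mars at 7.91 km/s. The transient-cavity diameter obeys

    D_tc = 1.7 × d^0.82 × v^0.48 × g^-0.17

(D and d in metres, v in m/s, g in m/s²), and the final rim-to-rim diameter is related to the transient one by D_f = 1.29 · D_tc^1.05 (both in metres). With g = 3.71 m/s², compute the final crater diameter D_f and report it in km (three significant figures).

D_f ≈ 140 km

In SI: d = 2540 m, v = 7910 m/s.
d^0.82 = 2540^0.82 = 619.4
v^0.48 = 7910^0.48 = 74.32
g^-0.17 = 3.71^-0.17 = 0.8002
D_tc = 1.7 × 619.4 × 74.32 × 0.8002 = 62620 m
D_f = 1.29 × (62620)^1.05 = 1.403 × 10^5 m
     = 140.3 km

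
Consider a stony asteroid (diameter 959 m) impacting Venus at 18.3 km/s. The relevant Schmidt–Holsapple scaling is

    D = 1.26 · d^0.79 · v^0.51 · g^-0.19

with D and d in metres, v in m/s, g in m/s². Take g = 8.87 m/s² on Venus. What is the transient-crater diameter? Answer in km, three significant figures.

In SI units: v = 18300 m/s.
d^0.79 = 959^0.79 = 226.8
v^0.51 = 18300^0.51 = 149.2
g^-0.19 = 8.87^-0.19 = 0.6605
D = 1.26 × 226.8 × 149.2 × 0.6605 = 28161 m
   = 28.16 km

D ≈ 28.2 km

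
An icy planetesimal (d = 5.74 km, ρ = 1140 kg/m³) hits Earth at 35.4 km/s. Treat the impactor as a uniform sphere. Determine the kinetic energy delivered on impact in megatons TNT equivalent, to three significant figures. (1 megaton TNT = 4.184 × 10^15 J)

E ≈ 1.69 × 10^7 Mt TNT

d = 5740 m; v = 35400 m/s.
Mass m = (π/6) ρ d³ = (π/6) × 1140 × (5740)³ = 1.129 × 10^14 kg
E = ½ m v² = 0.5 × 1.129 × 10^14 × (35400)² = 7.074 × 10^22 J
   = 7.074 × 10^22 / 4.184×10^15 = 1.691 × 10^7 Mt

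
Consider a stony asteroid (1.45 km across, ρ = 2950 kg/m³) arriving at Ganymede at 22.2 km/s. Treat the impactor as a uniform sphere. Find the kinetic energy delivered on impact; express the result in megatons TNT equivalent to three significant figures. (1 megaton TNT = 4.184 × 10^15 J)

E ≈ 2.77 × 10^5 Mt TNT

d = 1450 m; v = 22200 m/s.
Mass m = (π/6) ρ d³ = (π/6) × 2950 × (1450)³ = 4.709 × 10^12 kg
E = ½ m v² = 0.5 × 4.709 × 10^12 × (22200)² = 1.160 × 10^21 J
   = 1.160 × 10^21 / 4.184×10^15 = 2.772 × 10^5 Mt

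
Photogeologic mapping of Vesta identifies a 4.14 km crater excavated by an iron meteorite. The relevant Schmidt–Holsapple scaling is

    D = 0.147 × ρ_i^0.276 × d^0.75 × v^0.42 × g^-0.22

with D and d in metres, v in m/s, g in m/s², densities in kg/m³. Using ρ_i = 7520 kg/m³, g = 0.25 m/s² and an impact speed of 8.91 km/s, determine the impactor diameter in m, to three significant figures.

d ≈ 131 m

Rearranging for d: d = [D / (0.147 · 7520^0.276 · 8910^0.42 · 0.25^-0.22)]^(1/0.75).
D = 4140 m.
7520^0.276 = 11.74
8910^0.42 = 45.60
0.25^-0.22 = 1.357
Denominator = 0.147 × 11.74 × 45.60 × 1.357 = 106.8
D / 106.8 = 4140 / 106.8 = 38.76
d = 38.76^(1/0.75) = 38.76^1.3333 = 131.2 m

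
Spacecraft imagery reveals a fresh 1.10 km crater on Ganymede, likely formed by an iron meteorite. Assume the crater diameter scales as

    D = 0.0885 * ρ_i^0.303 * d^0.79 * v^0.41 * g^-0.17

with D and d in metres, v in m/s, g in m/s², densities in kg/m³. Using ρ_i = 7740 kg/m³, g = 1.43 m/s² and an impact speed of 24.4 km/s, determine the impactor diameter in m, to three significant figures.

Rearranging for d: d = [D / (0.0885 · 7740^0.303 · 24400^0.41 · 1.43^-0.17)]^(1/0.79).
D = 1100 m.
7740^0.303 = 15.08
24400^0.41 = 62.93
1.43^-0.17 = 0.9410
Denominator = 0.0885 × 15.08 × 62.93 × 0.9410 = 79.03
D / 79.03 = 1100 / 79.03 = 13.92
d = 13.92^(1/0.79) = 13.92^1.2658 = 28.03 m

d ≈ 28.0 m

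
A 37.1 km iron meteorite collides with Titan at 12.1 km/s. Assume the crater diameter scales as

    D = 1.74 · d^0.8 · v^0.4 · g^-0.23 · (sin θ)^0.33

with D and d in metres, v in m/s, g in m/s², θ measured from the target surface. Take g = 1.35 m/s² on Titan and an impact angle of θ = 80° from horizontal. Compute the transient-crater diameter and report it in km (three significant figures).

In SI units: d = 37100 m, v = 12100 m/s.
d^0.8 = 37100^0.8 = 4524
v^0.4 = 12100^0.4 = 42.96
g^-0.23 = 1.35^-0.23 = 0.9333
(sin 80°)^0.33 = 0.9848^0.33 = 0.9950
D = 1.74 × 4524 × 42.96 × 0.9333 × 0.9950 = 3.140 × 10^5 m
   = 314.0 km

D ≈ 314 km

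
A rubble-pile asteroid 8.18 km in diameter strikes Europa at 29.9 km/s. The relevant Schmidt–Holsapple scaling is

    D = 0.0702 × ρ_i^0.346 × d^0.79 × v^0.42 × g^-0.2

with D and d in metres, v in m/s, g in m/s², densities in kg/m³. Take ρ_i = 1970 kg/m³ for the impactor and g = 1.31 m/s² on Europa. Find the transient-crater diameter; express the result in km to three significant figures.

In SI units: d = 8180 m, v = 29900 m/s.
ρ_i^0.346 = 1970^0.346 = 13.80
d^0.79 = 8180^0.79 = 1233
v^0.42 = 29900^0.42 = 75.82
g^-0.2 = 1.31^-0.2 = 0.9474
D = 0.0702 × 13.80 × 1233 × 75.82 × 0.9474 = 85802 m
   = 85.80 km

D ≈ 85.8 km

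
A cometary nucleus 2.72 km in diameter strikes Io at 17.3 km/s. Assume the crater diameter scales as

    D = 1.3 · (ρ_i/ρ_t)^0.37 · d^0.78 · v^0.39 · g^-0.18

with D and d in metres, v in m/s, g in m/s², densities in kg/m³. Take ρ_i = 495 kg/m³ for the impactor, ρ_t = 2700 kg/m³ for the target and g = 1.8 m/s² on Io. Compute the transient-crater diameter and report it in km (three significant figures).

In SI units: d = 2720 m, v = 17300 m/s.
(ρ_i/ρ_t)^0.37 = (495/2700)^0.37 = 0.5338
d^0.78 = 2720^0.78 = 477.5
v^0.39 = 17300^0.39 = 44.96
g^-0.18 = 1.8^-0.18 = 0.8996
D = 1.3 × 0.5338 × 477.5 × 44.96 × 0.8996 = 13402 m
   = 13.40 km

D ≈ 13.4 km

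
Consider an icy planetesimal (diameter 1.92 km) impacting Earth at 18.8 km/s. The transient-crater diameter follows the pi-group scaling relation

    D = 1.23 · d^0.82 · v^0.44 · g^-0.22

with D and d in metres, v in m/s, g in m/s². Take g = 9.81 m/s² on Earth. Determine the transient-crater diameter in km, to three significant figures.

D ≈ 27.8 km

In SI units: d = 1920 m, v = 18800 m/s.
d^0.82 = 1920^0.82 = 492.4
v^0.44 = 18800^0.44 = 75.97
g^-0.22 = 9.81^-0.22 = 0.6051
D = 1.23 × 492.4 × 75.97 × 0.6051 = 27841 m
   = 27.84 km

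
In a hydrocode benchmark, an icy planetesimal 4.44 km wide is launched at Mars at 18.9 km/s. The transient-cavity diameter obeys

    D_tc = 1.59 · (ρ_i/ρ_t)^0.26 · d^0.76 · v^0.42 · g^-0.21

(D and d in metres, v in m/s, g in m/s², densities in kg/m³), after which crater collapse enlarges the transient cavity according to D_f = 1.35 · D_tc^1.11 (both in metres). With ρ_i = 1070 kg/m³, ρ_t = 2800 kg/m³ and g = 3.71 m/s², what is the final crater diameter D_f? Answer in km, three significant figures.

D_f ≈ 148 km

In SI: d = 4440 m, v = 18900 m/s.
(ρ_i/ρ_t)^0.26 = (1070/2800)^0.26 = 0.7787
d^0.76 = 4440^0.76 = 591.6
v^0.42 = 18900^0.42 = 62.53
g^-0.21 = 3.71^-0.21 = 0.7593
D_tc = 1.59 × 0.7787 × 591.6 × 62.53 × 0.7593 = 34780 m
D_f = 1.35 × (34780)^1.11 = 1.483 × 10^5 m
     = 148.3 km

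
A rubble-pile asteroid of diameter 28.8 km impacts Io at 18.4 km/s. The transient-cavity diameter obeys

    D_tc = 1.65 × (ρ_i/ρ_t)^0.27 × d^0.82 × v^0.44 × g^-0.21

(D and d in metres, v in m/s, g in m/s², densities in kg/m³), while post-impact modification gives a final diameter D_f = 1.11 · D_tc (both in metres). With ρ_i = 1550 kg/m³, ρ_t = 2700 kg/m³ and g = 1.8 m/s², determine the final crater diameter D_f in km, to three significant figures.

In SI: d = 28800 m, v = 18400 m/s.
(ρ_i/ρ_t)^0.27 = (1550/2700)^0.27 = 0.8608
d^0.82 = 28800^0.82 = 4536
v^0.44 = 18400^0.44 = 75.25
g^-0.21 = 1.8^-0.21 = 0.8839
D_tc = 1.65 × 0.8608 × 4536 × 75.25 × 0.8839 = 4.285 × 10^5 m
D_f = 1.11 × 4.285 × 10^5 = 4.756 × 10^5 m
     = 475.6 km

D_f ≈ 476 km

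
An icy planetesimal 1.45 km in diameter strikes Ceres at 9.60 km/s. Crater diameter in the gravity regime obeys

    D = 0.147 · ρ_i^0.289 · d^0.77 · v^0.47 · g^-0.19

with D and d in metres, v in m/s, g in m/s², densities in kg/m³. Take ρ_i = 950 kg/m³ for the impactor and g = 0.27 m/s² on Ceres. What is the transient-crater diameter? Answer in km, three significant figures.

In SI units: d = 1450 m, v = 9600 m/s.
ρ_i^0.289 = 950^0.289 = 7.254
d^0.77 = 1450^0.77 = 271.8
v^0.47 = 9600^0.47 = 74.42
g^-0.19 = 0.27^-0.19 = 1.282
D = 0.147 × 7.254 × 271.8 × 74.42 × 1.282 = 27652 m
   = 27.65 km

D ≈ 27.7 km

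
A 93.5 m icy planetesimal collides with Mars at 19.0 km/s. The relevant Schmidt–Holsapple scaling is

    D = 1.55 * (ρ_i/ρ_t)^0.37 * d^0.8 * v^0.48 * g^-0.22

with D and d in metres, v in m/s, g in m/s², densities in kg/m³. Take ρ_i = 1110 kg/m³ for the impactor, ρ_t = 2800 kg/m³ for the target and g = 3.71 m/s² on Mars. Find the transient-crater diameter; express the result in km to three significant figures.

D ≈ 3.52 km

In SI units: v = 19000 m/s.
(ρ_i/ρ_t)^0.37 = (1110/2800)^0.37 = 0.7101
d^0.8 = 93.5^0.8 = 37.73
v^0.48 = 19000^0.48 = 113.2
g^-0.22 = 3.71^-0.22 = 0.7494
D = 1.55 × 0.7101 × 37.73 × 113.2 × 0.7494 = 3523 m
   = 3.523 km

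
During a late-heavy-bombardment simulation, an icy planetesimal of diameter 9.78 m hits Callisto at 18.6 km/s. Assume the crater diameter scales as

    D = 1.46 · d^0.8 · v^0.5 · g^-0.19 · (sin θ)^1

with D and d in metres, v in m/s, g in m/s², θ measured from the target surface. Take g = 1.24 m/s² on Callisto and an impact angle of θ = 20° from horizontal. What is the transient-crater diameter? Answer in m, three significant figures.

In SI units: v = 18600 m/s.
d^0.8 = 9.78^0.8 = 6.198
v^0.5 = 18600^0.5 = 136.4
g^-0.19 = 1.24^-0.19 = 0.9600
(sin 20°)^1 = 0.3420^1 = 0.3420
D = 1.46 × 6.198 × 136.4 × 0.9600 × 0.3420 = 405.2 m

D ≈ 405 m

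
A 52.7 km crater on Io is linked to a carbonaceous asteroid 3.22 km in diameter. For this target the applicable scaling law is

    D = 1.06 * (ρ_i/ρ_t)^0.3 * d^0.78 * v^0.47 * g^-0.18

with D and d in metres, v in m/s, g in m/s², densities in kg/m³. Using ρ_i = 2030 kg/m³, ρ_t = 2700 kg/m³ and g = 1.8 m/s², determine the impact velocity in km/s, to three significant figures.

v ≈ 22.3 km/s

Rearranging for v: v = [D / (1.06 · (2030/2700)^0.3 · 3220^0.78 · 1.8^-0.18)]^(1/0.47).
D = 52700 m.
(2030/2700)^0.3 = 0.9180
3220^0.78 = 544.7
1.8^-0.18 = 0.8996
Denominator = 1.06 × 0.9180 × 544.7 × 0.8996 = 476.8
D / 476.8 = 52700 / 476.8 = 110.5
v = 110.5^(1/0.47) = 110.5^2.1277 = 22267 m/s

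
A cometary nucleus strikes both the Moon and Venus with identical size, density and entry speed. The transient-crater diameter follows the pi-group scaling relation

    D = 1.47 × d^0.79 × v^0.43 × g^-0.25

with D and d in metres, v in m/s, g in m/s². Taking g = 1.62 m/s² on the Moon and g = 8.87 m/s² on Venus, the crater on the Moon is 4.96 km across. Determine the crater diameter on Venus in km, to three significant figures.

All impactor-dependent factors cancel in the ratio, leaving D_Venus/D_Moon = (g_Venus/g_Moon)^-0.25.
(8.87/1.62)^-0.25 = 5.475^-0.25 = 0.6537
D_Venus = 0.6537 × 4.96 km = 3.24 km

D ≈ 3.24 km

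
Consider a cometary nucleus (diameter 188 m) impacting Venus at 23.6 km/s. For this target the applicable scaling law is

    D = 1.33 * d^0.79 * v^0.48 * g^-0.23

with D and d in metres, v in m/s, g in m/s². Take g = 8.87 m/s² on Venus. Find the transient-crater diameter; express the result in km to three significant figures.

In SI units: v = 23600 m/s.
d^0.79 = 188^0.79 = 62.60
v^0.48 = 23600^0.48 = 125.6
g^-0.23 = 8.87^-0.23 = 0.6053
D = 1.33 × 62.60 × 125.6 × 0.6053 = 6330 m
   = 6.330 km

D ≈ 6.33 km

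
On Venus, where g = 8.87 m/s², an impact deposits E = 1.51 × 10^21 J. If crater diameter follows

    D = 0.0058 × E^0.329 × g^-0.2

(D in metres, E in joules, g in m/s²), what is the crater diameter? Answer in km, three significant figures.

E^0.329 = (1.51 × 10^21)^0.329 = 9.287 × 10^6
g^-0.2 = 8.87^-0.2 = 0.6463
D = 0.0058 × 9.287 × 10^6 × 0.6463 = 34813 m
   = 34.81 km

D ≈ 34.8 km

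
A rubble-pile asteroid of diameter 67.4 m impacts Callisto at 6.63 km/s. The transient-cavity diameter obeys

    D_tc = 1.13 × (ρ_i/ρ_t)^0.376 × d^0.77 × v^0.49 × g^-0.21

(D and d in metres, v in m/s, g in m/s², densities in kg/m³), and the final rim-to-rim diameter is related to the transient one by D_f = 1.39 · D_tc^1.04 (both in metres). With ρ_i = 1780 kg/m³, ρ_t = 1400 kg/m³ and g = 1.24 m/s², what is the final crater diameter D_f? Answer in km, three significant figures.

v = 6630 m/s.
(ρ_i/ρ_t)^0.376 = (1780/1400)^0.376 = 1.094
d^0.77 = 67.4^0.77 = 25.59
v^0.49 = 6630^0.49 = 74.57
g^-0.21 = 1.24^-0.21 = 0.9558
D_tc = 1.13 × 1.094 × 25.59 × 74.57 × 0.9558 = 2255 m
D_f = 1.39 × (2255)^1.04 = 4269 m
     = 4.269 km

D_f ≈ 4.27 km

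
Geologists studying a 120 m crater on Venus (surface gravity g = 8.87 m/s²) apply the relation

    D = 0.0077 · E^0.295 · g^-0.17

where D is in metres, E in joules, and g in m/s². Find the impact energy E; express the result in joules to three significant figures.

E ≈ 5.74 × 10^14 J

Rearranging: E = [D / (0.0077 · g^-0.17)]^(1/0.295).
g^-0.17 = 8.87^-0.17 = 0.6900
D / (0.0077 × 0.6900) = 120 / (5.313 × 10^-3) = 2.259 × 10^4
E = (2.259 × 10^4)^3.3898 = 5.740 × 10^14 J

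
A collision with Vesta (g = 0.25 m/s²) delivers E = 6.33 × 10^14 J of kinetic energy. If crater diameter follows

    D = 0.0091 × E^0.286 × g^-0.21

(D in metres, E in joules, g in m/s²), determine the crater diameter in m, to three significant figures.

D ≈ 208 m

E^0.286 = (6.33 × 10^14)^0.286 = 1.711 × 10^4
g^-0.21 = 0.25^-0.21 = 1.338
D = 0.0091 × 1.711 × 10^4 × 1.338 = 208.3 m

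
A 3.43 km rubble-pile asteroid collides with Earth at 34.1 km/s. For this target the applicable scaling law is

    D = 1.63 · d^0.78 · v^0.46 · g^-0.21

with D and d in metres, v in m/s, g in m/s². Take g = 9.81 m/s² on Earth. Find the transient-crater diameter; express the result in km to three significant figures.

D ≈ 70.2 km

In SI units: d = 3430 m, v = 34100 m/s.
d^0.78 = 3430^0.78 = 572.2
v^0.46 = 34100^0.46 = 121.6
g^-0.21 = 9.81^-0.21 = 0.6191
D = 1.63 × 572.2 × 121.6 × 0.6191 = 70215 m
   = 70.21 km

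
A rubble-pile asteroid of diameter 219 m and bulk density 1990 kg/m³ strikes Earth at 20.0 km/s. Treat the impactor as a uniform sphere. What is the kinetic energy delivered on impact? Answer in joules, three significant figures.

v = 20000 m/s.
Mass m = (π/6) ρ d³ = (π/6) × 1990 × (219)³ = 1.094 × 10^10 kg
E = ½ m v² = 0.5 × 1.094 × 10^10 × (20000)² = 2.188 × 10^18 J

E ≈ 2.19 × 10^18 J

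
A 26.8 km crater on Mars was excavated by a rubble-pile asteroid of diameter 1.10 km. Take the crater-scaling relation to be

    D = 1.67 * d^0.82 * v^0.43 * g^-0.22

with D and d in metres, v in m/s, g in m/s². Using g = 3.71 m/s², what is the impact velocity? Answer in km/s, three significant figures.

v ≈ 18.7 km/s

Rearranging for v: v = [D / (1.67 · 1100^0.82 · 3.71^-0.22)]^(1/0.43).
D = 26800 m.
1100^0.82 = 311.8
3.71^-0.22 = 0.7494
Denominator = 1.67 × 311.8 × 0.7494 = 390.2
D / 390.2 = 26800 / 390.2 = 68.68
v = 68.68^(1/0.43) = 68.68^2.3256 = 18695 m/s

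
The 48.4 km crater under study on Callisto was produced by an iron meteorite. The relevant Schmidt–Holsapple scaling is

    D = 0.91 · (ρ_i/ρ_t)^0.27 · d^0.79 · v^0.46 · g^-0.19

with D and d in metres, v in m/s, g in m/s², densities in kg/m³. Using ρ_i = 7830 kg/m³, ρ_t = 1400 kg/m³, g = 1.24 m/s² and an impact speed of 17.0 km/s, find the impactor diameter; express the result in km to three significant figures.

d ≈ 1.93 km

Rearranging for d: d = [D / (0.91 · (7830/1400)^0.27 · 17000^0.46 · 1.24^-0.19)]^(1/0.79).
D = 48400 m.
(7830/1400)^0.27 = 1.592
17000^0.46 = 88.31
1.24^-0.19 = 0.9600
Denominator = 0.91 × 1.592 × 88.31 × 0.9600 = 122.8
D / 122.8 = 48400 / 122.8 = 394.1
d = 394.1^(1/0.79) = 394.1^1.2658 = 1930 m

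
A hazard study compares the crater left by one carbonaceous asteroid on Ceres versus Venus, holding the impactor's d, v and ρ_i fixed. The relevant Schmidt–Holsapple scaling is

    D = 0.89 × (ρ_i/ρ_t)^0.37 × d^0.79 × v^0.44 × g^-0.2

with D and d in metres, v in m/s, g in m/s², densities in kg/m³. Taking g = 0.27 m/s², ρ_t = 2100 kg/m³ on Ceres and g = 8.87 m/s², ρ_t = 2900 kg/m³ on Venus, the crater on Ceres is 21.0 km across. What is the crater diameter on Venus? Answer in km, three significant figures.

D ≈ 9.27 km

The impactor-only factors (d, v, ρ_i) cancel in the ratio, leaving D_Venus/D_Ceres = (g_Venus/g_Ceres)^-0.2 · (ρ_t,Ceres/ρ_t,Venus)^0.37.
(8.87/0.27)^-0.2 = 32.85^-0.2 = 0.4974
(2100/2900)^0.37 = 0.7241^0.37 = 0.8874
Ratio = 0.4974 × 0.8874 = 0.4414
D_Venus = 0.4414 × 21.0 km = 9.27 km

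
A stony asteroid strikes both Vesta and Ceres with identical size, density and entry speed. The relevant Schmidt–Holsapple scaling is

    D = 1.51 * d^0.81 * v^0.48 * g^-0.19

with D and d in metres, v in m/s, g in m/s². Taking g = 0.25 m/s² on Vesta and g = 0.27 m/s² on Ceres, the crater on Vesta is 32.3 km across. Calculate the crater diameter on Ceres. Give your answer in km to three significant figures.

D ≈ 31.8 km

All impactor-dependent factors cancel in the ratio, leaving D_Ceres/D_Vesta = (g_Ceres/g_Vesta)^-0.19.
(0.27/0.25)^-0.19 = 1.080^-0.19 = 0.9855
D_Ceres = 0.9855 × 32.3 km = 31.8 km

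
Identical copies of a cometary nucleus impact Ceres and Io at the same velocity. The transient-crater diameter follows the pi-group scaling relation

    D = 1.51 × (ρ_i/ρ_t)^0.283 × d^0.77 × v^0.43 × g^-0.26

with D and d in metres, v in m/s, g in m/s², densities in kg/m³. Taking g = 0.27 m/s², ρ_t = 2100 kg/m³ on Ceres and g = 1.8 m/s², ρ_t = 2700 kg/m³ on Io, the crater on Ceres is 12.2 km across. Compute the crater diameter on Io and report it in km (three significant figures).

The impactor-only factors (d, v, ρ_i) cancel in the ratio, leaving D_Io/D_Ceres = (g_Io/g_Ceres)^-0.26 · (ρ_t,Ceres/ρ_t,Io)^0.283.
(1.8/0.27)^-0.26 = 6.667^-0.26 = 0.6106
(2100/2700)^0.283 = 0.7778^0.283 = 0.9314
Ratio = 0.6106 × 0.9314 = 0.5687
D_Io = 0.5687 × 12.2 km = 6.94 km

D ≈ 6.94 km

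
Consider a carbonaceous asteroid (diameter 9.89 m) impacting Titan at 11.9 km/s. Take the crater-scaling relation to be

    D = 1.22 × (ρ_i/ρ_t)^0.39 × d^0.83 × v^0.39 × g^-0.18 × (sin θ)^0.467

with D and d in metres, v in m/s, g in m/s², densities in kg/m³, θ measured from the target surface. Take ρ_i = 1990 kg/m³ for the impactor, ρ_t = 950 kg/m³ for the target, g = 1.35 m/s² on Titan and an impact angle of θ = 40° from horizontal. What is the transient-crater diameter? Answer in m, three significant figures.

In SI units: v = 11900 m/s.
(ρ_i/ρ_t)^0.39 = (1990/950)^0.39 = 1.334
d^0.83 = 9.89^0.83 = 6.699
v^0.39 = 11900^0.39 = 38.86
g^-0.18 = 1.35^-0.18 = 0.9474
(sin 40°)^0.467 = 0.6428^0.467 = 0.8135
D = 1.22 × 1.334 × 6.699 × 38.86 × 0.9474 × 0.8135 = 326.5 m

D ≈ 327 m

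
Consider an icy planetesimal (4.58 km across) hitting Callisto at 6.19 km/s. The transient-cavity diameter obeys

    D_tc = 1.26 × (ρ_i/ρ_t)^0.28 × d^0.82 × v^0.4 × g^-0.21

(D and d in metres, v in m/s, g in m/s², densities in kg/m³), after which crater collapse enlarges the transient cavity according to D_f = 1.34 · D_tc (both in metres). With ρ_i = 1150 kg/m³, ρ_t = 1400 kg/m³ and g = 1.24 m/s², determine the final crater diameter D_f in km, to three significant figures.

In SI: d = 4580 m, v = 6190 m/s.
(ρ_i/ρ_t)^0.28 = (1150/1400)^0.28 = 0.9464
d^0.82 = 4580^0.82 = 1004
v^0.4 = 6190^0.4 = 32.86
g^-0.21 = 1.24^-0.21 = 0.9558
D_tc = 1.26 × 0.9464 × 1004 × 32.86 × 0.9558 = 37600 m
D_f = 1.34 × 37600 = 50384 m
     = 50.38 km

D_f ≈ 50.4 km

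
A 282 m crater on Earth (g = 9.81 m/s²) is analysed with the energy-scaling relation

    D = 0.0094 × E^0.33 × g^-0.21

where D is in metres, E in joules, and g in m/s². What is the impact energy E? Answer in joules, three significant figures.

Rearranging: E = [D / (0.0094 · g^-0.21)]^(1/0.33).
g^-0.21 = 9.81^-0.21 = 0.6191
D / (0.0094 × 0.6191) = 282 / (5.820 × 10^-3) = 4.845 × 10^4
E = (4.845 × 10^4)^3.0303 = 1.577 × 10^14 J

E ≈ 1.58 × 10^14 J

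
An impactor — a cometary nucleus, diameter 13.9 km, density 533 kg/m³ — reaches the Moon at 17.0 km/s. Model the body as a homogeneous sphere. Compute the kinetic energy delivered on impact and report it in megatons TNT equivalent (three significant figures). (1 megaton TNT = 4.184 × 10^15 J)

d = 13900 m; v = 17000 m/s.
Mass m = (π/6) ρ d³ = (π/6) × 533 × (13900)³ = 7.495 × 10^14 kg
E = ½ m v² = 0.5 × 7.495 × 10^14 × (17000)² = 1.083 × 10^23 J
   = 1.083 × 10^23 / 4.184×10^15 = 2.588 × 10^7 Mt

E ≈ 2.59 × 10^7 Mt TNT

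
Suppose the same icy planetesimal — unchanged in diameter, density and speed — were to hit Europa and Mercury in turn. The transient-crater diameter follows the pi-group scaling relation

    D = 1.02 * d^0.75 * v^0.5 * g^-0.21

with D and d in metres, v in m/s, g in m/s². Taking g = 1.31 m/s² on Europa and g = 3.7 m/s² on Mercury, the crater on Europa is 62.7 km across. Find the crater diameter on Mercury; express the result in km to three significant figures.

D ≈ 50.4 km

All impactor-dependent factors cancel in the ratio, leaving D_Mercury/D_Europa = (g_Mercury/g_Europa)^-0.21.
(3.7/1.31)^-0.21 = 2.824^-0.21 = 0.8041
D_Mercury = 0.8041 × 62.7 km = 50.4 km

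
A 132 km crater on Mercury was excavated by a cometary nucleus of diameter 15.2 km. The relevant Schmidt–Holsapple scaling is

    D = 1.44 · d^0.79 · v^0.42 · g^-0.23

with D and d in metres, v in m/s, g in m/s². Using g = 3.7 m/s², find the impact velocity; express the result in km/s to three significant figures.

v ≈ 18.2 km/s

Rearranging for v: v = [D / (1.44 · 15200^0.79 · 3.7^-0.23)]^(1/0.42).
D = 132000 m.
15200^0.79 = 2012
3.7^-0.23 = 0.7401
Denominator = 1.44 × 2012 × 0.7401 = 2144
D / 2144 = 132000 / 2144 = 61.57
v = 61.57^(1/0.42) = 61.57^2.381 = 18217 m/s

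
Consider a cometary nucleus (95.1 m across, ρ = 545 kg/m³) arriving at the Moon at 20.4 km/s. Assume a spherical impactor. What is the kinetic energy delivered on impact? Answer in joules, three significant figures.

E ≈ 5.11 × 10^16 J

v = 20400 m/s.
Mass m = (π/6) ρ d³ = (π/6) × 545 × (95.1)³ = 2.454 × 10^8 kg
E = ½ m v² = 0.5 × 2.454 × 10^8 × (20400)² = 5.106 × 10^16 J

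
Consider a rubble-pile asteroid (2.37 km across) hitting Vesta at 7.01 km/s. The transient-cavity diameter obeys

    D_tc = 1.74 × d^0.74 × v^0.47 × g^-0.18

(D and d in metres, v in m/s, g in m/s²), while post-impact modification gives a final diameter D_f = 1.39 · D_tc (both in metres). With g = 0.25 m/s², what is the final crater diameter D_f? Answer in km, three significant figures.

In SI: d = 2370 m, v = 7010 m/s.
d^0.74 = 2370^0.74 = 314.3
v^0.47 = 7010^0.47 = 64.19
g^-0.18 = 0.25^-0.18 = 1.283
D_tc = 1.74 × 314.3 × 64.19 × 1.283 = 45040 m
D_f = 1.39 × 45040 = 62606 m
     = 62.61 km

D_f ≈ 62.6 km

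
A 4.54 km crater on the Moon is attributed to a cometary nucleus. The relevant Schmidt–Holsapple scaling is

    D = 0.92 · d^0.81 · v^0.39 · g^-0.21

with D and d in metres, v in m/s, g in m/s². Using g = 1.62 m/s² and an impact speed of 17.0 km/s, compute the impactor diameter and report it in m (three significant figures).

Rearranging for d: d = [D / (0.92 · 17000^0.39 · 1.62^-0.21)]^(1/0.81).
D = 4540 m.
17000^0.39 = 44.66
1.62^-0.21 = 0.9037
Denominator = 0.92 × 44.66 × 0.9037 = 37.13
D / 37.13 = 4540 / 37.13 = 122.3
d = 122.3^(1/0.81) = 122.3^1.2346 = 377.7 m

d ≈ 378 m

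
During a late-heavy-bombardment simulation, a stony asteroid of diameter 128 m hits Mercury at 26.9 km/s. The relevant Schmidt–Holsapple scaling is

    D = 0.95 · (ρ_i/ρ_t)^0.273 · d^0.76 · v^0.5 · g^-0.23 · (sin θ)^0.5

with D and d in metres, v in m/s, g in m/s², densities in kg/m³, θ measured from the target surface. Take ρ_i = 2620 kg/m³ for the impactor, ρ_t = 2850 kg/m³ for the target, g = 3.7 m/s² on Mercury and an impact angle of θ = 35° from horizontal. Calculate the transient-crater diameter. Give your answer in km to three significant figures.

In SI units: v = 26900 m/s.
(ρ_i/ρ_t)^0.273 = (2620/2850)^0.273 = 0.9773
d^0.76 = 128^0.76 = 39.95
v^0.5 = 26900^0.5 = 164.0
g^-0.23 = 3.7^-0.23 = 0.7401
(sin 35°)^0.5 = 0.5736^0.5 = 0.7574
D = 0.95 × 0.9773 × 39.95 × 164.0 × 0.7401 × 0.7574 = 3410 m
   = 3.410 km

D ≈ 3.41 km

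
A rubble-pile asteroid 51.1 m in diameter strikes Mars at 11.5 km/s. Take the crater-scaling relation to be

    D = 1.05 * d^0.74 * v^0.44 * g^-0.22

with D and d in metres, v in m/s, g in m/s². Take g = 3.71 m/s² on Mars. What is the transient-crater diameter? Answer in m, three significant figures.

In SI units: v = 11500 m/s.
d^0.74 = 51.1^0.74 = 18.38
v^0.44 = 11500^0.44 = 61.19
g^-0.22 = 3.71^-0.22 = 0.7494
D = 1.05 × 18.38 × 61.19 × 0.7494 = 885.0 m

D ≈ 885 m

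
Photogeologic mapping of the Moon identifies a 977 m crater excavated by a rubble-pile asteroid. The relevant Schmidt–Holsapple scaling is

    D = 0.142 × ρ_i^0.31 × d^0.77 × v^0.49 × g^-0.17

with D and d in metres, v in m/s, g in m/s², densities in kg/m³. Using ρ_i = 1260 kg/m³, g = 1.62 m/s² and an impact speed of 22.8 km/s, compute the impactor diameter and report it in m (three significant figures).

d ≈ 10.2 m

Rearranging for d: d = [D / (0.142 · 1260^0.31 · 22800^0.49 · 1.62^-0.17)]^(1/0.77).
1260^0.31 = 9.144
22800^0.49 = 136.6
1.62^-0.17 = 0.9213
Denominator = 0.142 × 9.144 × 136.6 × 0.9213 = 163.4
D / 163.4 = 977 / 163.4 = 5.979
d = 5.979^(1/0.77) = 5.979^1.2987 = 10.20 m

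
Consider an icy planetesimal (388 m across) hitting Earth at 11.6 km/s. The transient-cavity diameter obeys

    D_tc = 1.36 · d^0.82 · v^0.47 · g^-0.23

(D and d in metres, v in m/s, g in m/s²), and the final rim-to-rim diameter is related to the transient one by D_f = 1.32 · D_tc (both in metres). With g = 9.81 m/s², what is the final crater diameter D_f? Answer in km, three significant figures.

D_f ≈ 11.5 km

v = 11600 m/s.
d^0.82 = 388^0.82 = 132.7
v^0.47 = 11600^0.47 = 81.34
g^-0.23 = 9.81^-0.23 = 0.5914
D_tc = 1.36 × 132.7 × 81.34 × 0.5914 = 8682 m
D_f = 1.32 × 8682 = 11460 m
     = 11.46 km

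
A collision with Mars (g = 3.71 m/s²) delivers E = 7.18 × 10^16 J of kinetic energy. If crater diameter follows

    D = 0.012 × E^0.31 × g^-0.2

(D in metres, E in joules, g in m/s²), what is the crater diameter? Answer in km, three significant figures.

D ≈ 1.55 km

E^0.31 = (7.18 × 10^16)^0.31 = 1.680 × 10^5
g^-0.2 = 3.71^-0.2 = 0.7694
D = 0.012 × 1.680 × 10^5 × 0.7694 = 1551 m
   = 1.551 km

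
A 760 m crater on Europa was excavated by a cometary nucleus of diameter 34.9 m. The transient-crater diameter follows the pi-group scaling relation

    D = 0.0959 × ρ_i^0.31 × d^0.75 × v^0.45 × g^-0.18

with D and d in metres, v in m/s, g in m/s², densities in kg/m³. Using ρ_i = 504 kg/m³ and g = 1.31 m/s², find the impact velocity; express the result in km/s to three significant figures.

v ≈ 19.0 km/s

Rearranging for v: v = [D / (0.0959 · 504^0.31 · 34.9^0.75 · 1.31^-0.18)]^(1/0.45).
504^0.31 = 6.883
34.9^0.75 = 14.36
1.31^-0.18 = 0.9526
Denominator = 0.0959 × 6.883 × 14.36 × 0.9526 = 9.029
D / 9.029 = 760 / 9.029 = 84.17
v = 84.17^(1/0.45) = 84.17^2.2222 = 18971 m/s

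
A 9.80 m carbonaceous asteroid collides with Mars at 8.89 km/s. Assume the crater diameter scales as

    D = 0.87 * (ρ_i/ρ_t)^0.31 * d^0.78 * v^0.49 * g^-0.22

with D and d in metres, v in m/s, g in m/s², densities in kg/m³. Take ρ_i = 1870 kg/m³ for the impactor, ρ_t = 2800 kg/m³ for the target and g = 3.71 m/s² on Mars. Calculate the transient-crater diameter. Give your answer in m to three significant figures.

In SI units: v = 8890 m/s.
(ρ_i/ρ_t)^0.31 = (1870/2800)^0.31 = 0.8824
d^0.78 = 9.8^0.78 = 5.931
v^0.49 = 8890^0.49 = 86.09
g^-0.22 = 3.71^-0.22 = 0.7494
D = 0.87 × 0.8824 × 5.931 × 86.09 × 0.7494 = 293.8 m

D ≈ 294 m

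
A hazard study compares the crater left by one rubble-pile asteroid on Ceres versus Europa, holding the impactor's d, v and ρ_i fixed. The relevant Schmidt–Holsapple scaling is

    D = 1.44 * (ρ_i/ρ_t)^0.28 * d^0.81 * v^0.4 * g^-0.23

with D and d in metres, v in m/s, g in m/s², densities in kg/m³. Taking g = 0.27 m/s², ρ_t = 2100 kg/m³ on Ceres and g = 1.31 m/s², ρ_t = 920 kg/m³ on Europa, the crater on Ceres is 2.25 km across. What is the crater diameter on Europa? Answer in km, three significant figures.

D ≈ 1.97 km

The impactor-only factors (d, v, ρ_i) cancel in the ratio, leaving D_Europa/D_Ceres = (g_Europa/g_Ceres)^-0.23 · (ρ_t,Ceres/ρ_t,Europa)^0.28.
(1.31/0.27)^-0.23 = 4.852^-0.23 = 0.6954
(2100/920)^0.28 = 2.283^0.28 = 1.260
Ratio = 0.6954 × 1.260 = 0.8762
D_Europa = 0.8762 × 2.25 km = 1.97 km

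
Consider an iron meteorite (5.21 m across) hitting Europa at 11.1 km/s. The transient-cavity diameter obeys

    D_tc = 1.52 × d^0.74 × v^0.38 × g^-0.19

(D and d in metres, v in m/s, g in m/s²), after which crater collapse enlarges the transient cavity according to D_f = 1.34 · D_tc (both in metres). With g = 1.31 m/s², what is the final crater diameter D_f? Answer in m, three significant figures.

D_f ≈ 226 m

v = 11100 m/s.
d^0.74 = 5.21^0.74 = 3.392
v^0.38 = 11100^0.38 = 34.45
g^-0.19 = 1.31^-0.19 = 0.9500
D_tc = 1.52 × 3.392 × 34.45 × 0.9500 = 168.7 m
D_f = 1.34 × 168.7 = 226.1 m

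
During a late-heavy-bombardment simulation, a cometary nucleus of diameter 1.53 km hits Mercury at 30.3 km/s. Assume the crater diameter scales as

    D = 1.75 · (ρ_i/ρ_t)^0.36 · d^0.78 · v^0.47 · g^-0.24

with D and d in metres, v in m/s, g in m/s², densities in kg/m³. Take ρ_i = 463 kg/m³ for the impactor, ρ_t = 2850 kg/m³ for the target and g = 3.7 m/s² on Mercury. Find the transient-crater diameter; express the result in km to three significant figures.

In SI units: d = 1530 m, v = 30300 m/s.
(ρ_i/ρ_t)^0.36 = (463/2850)^0.36 = 0.5198
d^0.78 = 1530^0.78 = 304.8
v^0.47 = 30300^0.47 = 127.7
g^-0.24 = 3.7^-0.24 = 0.7305
D = 1.75 × 0.5198 × 304.8 × 127.7 × 0.7305 = 25864 m
   = 25.86 km

D ≈ 25.9 km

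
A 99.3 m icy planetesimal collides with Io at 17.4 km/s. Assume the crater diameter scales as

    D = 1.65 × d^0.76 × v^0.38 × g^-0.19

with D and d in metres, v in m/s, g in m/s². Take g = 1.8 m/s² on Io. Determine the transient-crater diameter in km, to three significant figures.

D ≈ 1.99 km

In SI units: v = 17400 m/s.
d^0.76 = 99.3^0.76 = 32.94
v^0.38 = 17400^0.38 = 40.87
g^-0.19 = 1.8^-0.19 = 0.8943
D = 1.65 × 32.94 × 40.87 × 0.8943 = 1987 m
   = 1.987 km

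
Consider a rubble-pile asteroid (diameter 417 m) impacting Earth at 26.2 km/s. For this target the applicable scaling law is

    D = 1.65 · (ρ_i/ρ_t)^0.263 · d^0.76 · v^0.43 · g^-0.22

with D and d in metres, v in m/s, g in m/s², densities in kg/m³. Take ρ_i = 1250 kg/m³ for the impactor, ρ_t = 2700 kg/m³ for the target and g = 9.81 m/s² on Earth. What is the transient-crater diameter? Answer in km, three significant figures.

D ≈ 6.35 km

In SI units: v = 26200 m/s.
(ρ_i/ρ_t)^0.263 = (1250/2700)^0.263 = 0.8167
d^0.76 = 417^0.76 = 98.02
v^0.43 = 26200^0.43 = 79.41
g^-0.22 = 9.81^-0.22 = 0.6051
D = 1.65 × 0.8167 × 98.02 × 79.41 × 0.6051 = 6347 m
   = 6.347 km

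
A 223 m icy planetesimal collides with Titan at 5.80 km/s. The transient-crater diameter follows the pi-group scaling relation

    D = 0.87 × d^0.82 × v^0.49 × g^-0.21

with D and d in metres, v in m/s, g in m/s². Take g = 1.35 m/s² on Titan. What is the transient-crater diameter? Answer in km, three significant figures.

In SI units: v = 5800 m/s.
d^0.82 = 223^0.82 = 84.26
v^0.49 = 5800^0.49 = 69.84
g^-0.21 = 1.35^-0.21 = 0.9389
D = 0.87 × 84.26 × 69.84 × 0.9389 = 4807 m
   = 4.807 km

D ≈ 4.81 km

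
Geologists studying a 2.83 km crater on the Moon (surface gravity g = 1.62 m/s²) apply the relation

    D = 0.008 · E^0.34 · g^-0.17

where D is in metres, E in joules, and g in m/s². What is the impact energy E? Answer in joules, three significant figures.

Rearranging: E = [D / (0.008 · g^-0.17)]^(1/0.34).
D = 2830 m.
g^-0.17 = 1.62^-0.17 = 0.9213
D / (0.008 × 0.9213) = 2830 / (7.370 × 10^-3) = 3.840 × 10^5
E = (3.840 × 10^5)^2.9412 = 2.658 × 10^16 J

E ≈ 2.66 × 10^16 J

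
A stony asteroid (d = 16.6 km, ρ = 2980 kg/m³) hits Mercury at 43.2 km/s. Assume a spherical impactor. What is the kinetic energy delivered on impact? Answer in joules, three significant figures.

E ≈ 6.66 × 10^24 J

d = 16600 m; v = 43200 m/s.
Mass m = (π/6) ρ d³ = (π/6) × 2980 × (16600)³ = 7.137 × 10^15 kg
E = ½ m v² = 0.5 × 7.137 × 10^15 × (43200)² = 6.660 × 10^24 J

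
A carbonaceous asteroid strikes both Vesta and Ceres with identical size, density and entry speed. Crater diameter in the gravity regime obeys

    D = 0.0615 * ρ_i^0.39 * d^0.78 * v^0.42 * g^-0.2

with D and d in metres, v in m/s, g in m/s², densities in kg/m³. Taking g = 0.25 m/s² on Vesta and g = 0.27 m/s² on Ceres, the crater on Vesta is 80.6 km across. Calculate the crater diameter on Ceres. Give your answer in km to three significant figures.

D ≈ 79.4 km

All impactor-dependent factors cancel in the ratio, leaving D_Ceres/D_Vesta = (g_Ceres/g_Vesta)^-0.2.
(0.27/0.25)^-0.2 = 1.080^-0.2 = 0.9847
D_Ceres = 0.9847 × 80.6 km = 79.4 km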